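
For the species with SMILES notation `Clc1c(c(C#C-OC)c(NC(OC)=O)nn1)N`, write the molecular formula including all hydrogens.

C9H9ClN4O3

Heavy atoms from the SMILES: 9 C, 1 Cl, 4 N, 3 O.
Implicit hydrogens by atom environment:
  4 × C (aromatic): no H
  3 × C: no H
  3 × O: no H
  2 × C: 3 H each → 6
  2 × N (aromatic): no H
  1 × Cl: no H
  1 × N: 2 H
  1 × N: 1 H
  Total hydrogens = 9.
Molecular formula: C9H9ClN4O3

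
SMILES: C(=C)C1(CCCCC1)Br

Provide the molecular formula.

Heavy atoms from the SMILES: 1 Br, 8 C.
Implicit hydrogens by atom environment:
  6 × C: 2 H each → 12
  1 × Br: no H
  1 × C: 1 H
  1 × C: no H
  Total hydrogens = 13.
Molecular formula: C8H13Br

C8H13Br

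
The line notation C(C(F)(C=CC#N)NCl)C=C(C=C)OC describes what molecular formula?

Heavy atoms from the SMILES: 10 C, 1 Cl, 1 F, 2 N, 1 O.
Implicit hydrogens by atom environment:
  4 × C: 1 H each → 4
  3 × C: no H
  2 × C: 2 H each → 4
  1 × C: 3 H
  1 × Cl: no H
  1 × F: no H
  1 × N: 1 H
  1 × N: no H
  1 × O: no H
  Total hydrogens = 12.
Molecular formula: C10H12ClFN2O

C10H12ClFN2O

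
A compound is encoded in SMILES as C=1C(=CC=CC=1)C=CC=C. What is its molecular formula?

C10H10

Heavy atoms from the SMILES: 10 C.
Implicit hydrogens by atom environment:
  5 × C (aromatic): 1 H each → 5
  3 × C: 1 H each → 3
  1 × C: 2 H
  1 × C (aromatic): no H
  Total hydrogens = 10.
Molecular formula: C10H10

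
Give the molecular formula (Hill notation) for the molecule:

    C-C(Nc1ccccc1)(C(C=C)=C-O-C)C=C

C15H19NO

Heavy atoms from the SMILES: 15 C, 1 N, 1 O.
Implicit hydrogens by atom environment:
  5 × C (aromatic): 1 H each → 5
  3 × C: 1 H each → 3
  2 × C: 3 H each → 6
  2 × C: 2 H each → 4
  2 × C: no H
  1 × C (aromatic): no H
  1 × N: 1 H
  1 × O: no H
  Total hydrogens = 19.
Molecular formula: C15H19NO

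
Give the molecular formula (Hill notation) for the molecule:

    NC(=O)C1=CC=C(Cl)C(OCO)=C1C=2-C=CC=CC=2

Heavy atoms from the SMILES: 14 C, 1 Cl, 1 N, 3 O.
Implicit hydrogens by atom environment:
  7 × C (aromatic): 1 H each → 7
  5 × C (aromatic): no H
  2 × O: no H
  1 × C: 2 H
  1 × C: no H
  1 × Cl: no H
  1 × N: 2 H
  1 × O: 1 H
  Total hydrogens = 12.
Molecular formula: C14H12ClNO3

C14H12ClNO3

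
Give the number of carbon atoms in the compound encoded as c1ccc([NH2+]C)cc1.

The symbol for carbon appears 7 times in the SMILES. Lowercase c denotes aromatic carbon and counts toward C.

7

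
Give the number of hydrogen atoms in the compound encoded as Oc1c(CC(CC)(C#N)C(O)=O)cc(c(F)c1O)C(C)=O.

Hydrogens are implicit in SMILES; fill each atom to its normal valence:
  5 × C (aromatic): no H
  4 × C: no H
  3 × O: 1 H each → 3
  2 × C: 3 H each → 6
  2 × C: 2 H each → 4
  2 × O: no H
  1 × C (aromatic): 1 H
  1 × F: no H
  1 × N: no H
  Total hydrogens = 14.

14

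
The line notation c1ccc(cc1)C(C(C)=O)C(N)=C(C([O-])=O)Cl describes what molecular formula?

Heavy atoms from the SMILES: 12 C, 1 Cl, 1 N, 3 O.
Implicit hydrogens by atom environment:
  5 × C (aromatic): 1 H each → 5
  4 × C: no H
  2 × O: no H
  1 × C: 3 H
  1 × C: 1 H
  1 × C (aromatic): no H
  1 × Cl: no H
  1 × N: 2 H
  1 × O (charge -1): no H
  Total hydrogens = 11.
Net charge -1.
Molecular formula: C12H11ClNO3-

C12H11ClNO3-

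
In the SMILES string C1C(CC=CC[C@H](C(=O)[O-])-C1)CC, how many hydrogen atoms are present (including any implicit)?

Hydrogens are implicit in SMILES; fill each atom to its normal valence:
  5 × C: 2 H each → 10
  4 × C: 1 H each → 4
  1 × C: 3 H
  1 × C: no H
  1 × O: no H
  1 × O (charge -1): no H
  Total hydrogens = 17.

17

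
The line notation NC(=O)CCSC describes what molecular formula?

Heavy atoms from the SMILES: 4 C, 1 N, 1 O, 1 S.
Implicit hydrogens by atom environment:
  2 × C: 2 H each → 4
  1 × C: 3 H
  1 × C: no H
  1 × N: 2 H
  1 × O: no H
  1 × S: no H
  Total hydrogens = 9.
Molecular formula: C4H9NOS

C4H9NOS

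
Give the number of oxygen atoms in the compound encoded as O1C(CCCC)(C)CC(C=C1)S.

The symbol for oxygen appears 1 time in the SMILES.

1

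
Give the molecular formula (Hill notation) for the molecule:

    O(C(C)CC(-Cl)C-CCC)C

C9H19ClO

Heavy atoms from the SMILES: 9 C, 1 Cl, 1 O.
Implicit hydrogens by atom environment:
  4 × C: 2 H each → 8
  3 × C: 3 H each → 9
  2 × C: 1 H each → 2
  1 × Cl: no H
  1 × O: no H
  Total hydrogens = 19.
Molecular formula: C9H19ClO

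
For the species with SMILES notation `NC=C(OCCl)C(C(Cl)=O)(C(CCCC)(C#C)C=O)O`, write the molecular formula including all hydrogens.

C13H17Cl2NO4

Heavy atoms from the SMILES: 13 C, 2 Cl, 1 N, 4 O.
Implicit hydrogens by atom environment:
  5 × C: no H
  4 × C: 2 H each → 8
  3 × C: 1 H each → 3
  3 × O: no H
  2 × Cl: no H
  1 × C: 3 H
  1 × N: 2 H
  1 × O: 1 H
  Total hydrogens = 17.
Molecular formula: C13H17Cl2NO4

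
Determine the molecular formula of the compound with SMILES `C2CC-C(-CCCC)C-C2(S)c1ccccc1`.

C16H24S

Heavy atoms from the SMILES: 16 C, 1 S.
Implicit hydrogens by atom environment:
  7 × C: 2 H each → 14
  5 × C (aromatic): 1 H each → 5
  1 × C: 3 H
  1 × C: 1 H
  1 × C: no H
  1 × C (aromatic): no H
  1 × S: 1 H
  Total hydrogens = 24.
Molecular formula: C16H24S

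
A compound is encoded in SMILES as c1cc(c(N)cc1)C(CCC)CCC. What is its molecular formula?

C13H21N

Heavy atoms from the SMILES: 13 C, 1 N.
Implicit hydrogens by atom environment:
  4 × C: 2 H each → 8
  4 × C (aromatic): 1 H each → 4
  2 × C: 3 H each → 6
  2 × C (aromatic): no H
  1 × C: 1 H
  1 × N: 2 H
  Total hydrogens = 21.
Molecular formula: C13H21N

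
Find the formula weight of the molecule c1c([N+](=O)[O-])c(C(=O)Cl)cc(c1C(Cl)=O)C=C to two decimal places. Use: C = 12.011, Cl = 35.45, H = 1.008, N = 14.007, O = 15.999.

Molecular formula: C10H5Cl2NO4.
M = 10×12.011 + 2×35.45 + 5×1.008 + 1×14.007 + 4×15.999 = 274.05 g/mol.

274.05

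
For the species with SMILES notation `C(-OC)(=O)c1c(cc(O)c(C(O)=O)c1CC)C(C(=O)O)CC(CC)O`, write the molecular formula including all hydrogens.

C17H22O8

Heavy atoms from the SMILES: 17 C, 8 O.
Implicit hydrogens by atom environment:
  5 × C (aromatic): no H
  4 × O: 1 H each → 4
  4 × O: no H
  3 × C: 3 H each → 9
  3 × C: 2 H each → 6
  3 × C: no H
  2 × C: 1 H each → 2
  1 × C (aromatic): 1 H
  Total hydrogens = 22.
Molecular formula: C17H22O8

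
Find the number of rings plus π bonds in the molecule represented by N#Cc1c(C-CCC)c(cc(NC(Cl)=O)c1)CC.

7

Molecular formula from the SMILES: C14H17ClN2O.
DoU = (2C + 2 + N − H − X)/2 = (2·14 + 2 + 2 − 17 − 1)/2 = 14/2 = 7.
(Structurally: 1 ring(s) + 6 π bond(s) = 7.)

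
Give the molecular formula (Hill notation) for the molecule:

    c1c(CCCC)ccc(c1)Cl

Heavy atoms from the SMILES: 10 C, 1 Cl.
Implicit hydrogens by atom environment:
  4 × C (aromatic): 1 H each → 4
  3 × C: 2 H each → 6
  2 × C (aromatic): no H
  1 × C: 3 H
  1 × Cl: no H
  Total hydrogens = 13.
Molecular formula: C10H13Cl

C10H13Cl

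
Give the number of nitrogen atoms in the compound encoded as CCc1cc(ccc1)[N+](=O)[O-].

The symbol for nitrogen appears 1 time in the SMILES.

1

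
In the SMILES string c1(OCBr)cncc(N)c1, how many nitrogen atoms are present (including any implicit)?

2

The symbol for nitrogen appears 2 times in the SMILES.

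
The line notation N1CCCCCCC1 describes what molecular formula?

C7H15N

Heavy atoms from the SMILES: 7 C, 1 N.
Implicit hydrogens by atom environment:
  7 × C: 2 H each → 14
  1 × N: 1 H
  Total hydrogens = 15.
Molecular formula: C7H15N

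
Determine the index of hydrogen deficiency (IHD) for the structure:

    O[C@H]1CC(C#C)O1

Molecular formula from the SMILES: C5H6O2.
DoU = (2C + 2 + N − H − X)/2 = (2·5 + 2 + 0 − 6 − 0)/2 = 6/2 = 3.
(Structurally: 1 ring(s) + 2 π bond(s) = 3.)

3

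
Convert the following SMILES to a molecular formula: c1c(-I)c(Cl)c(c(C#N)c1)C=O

Heavy atoms from the SMILES: 8 C, 1 Cl, 1 I, 1 N, 1 O.
Implicit hydrogens by atom environment:
  4 × C (aromatic): no H
  2 × C (aromatic): 1 H each → 2
  1 × C: 1 H
  1 × C: no H
  1 × Cl: no H
  1 × I: no H
  1 × N: no H
  1 × O: no H
  Total hydrogens = 3.
Molecular formula: C8H3ClINO

C8H3ClINO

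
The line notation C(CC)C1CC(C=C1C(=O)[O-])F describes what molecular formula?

C9H12FO2-

Heavy atoms from the SMILES: 9 C, 1 F, 2 O.
Implicit hydrogens by atom environment:
  3 × C: 2 H each → 6
  3 × C: 1 H each → 3
  2 × C: no H
  1 × C: 3 H
  1 × F: no H
  1 × O: no H
  1 × O (charge -1): no H
  Total hydrogens = 12.
Net charge -1.
Molecular formula: C9H12FO2-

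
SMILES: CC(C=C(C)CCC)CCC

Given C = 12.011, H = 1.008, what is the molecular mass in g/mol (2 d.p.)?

Molecular formula: C11H22.
M = 11×12.011 + 22×1.008 = 154.30 g/mol.

154.30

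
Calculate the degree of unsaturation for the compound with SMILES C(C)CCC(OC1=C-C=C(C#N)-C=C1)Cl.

Molecular formula from the SMILES: C12H14ClNO.
DoU = (2C + 2 + N − H − X)/2 = (2·12 + 2 + 1 − 14 − 1)/2 = 12/2 = 6.
(Structurally: 1 ring(s) + 5 π bond(s) = 6.)

6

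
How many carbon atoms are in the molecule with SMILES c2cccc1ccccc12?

The symbol for carbon appears 10 times in the SMILES. Lowercase c denotes aromatic carbon and counts toward C.

10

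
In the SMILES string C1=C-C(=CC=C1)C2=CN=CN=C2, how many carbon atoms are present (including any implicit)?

10

The symbol for carbon appears 10 times in the SMILES.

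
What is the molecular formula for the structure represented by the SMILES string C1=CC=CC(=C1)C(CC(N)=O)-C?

C10H13NO

Heavy atoms from the SMILES: 10 C, 1 N, 1 O.
Implicit hydrogens by atom environment:
  5 × C (aromatic): 1 H each → 5
  1 × C: 3 H
  1 × C: 2 H
  1 × C: 1 H
  1 × C: no H
  1 × C (aromatic): no H
  1 × N: 2 H
  1 × O: no H
  Total hydrogens = 13.
Molecular formula: C10H13NO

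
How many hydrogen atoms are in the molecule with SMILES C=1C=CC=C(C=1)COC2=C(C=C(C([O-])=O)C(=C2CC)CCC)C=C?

23

Hydrogens are implicit in SMILES; fill each atom to its normal valence:
  6 × C (aromatic): 1 H each → 6
  6 × C (aromatic): no H
  5 × C: 2 H each → 10
  2 × C: 3 H each → 6
  2 × O: no H
  1 × C: 1 H
  1 × C: no H
  1 × O (charge -1): no H
  Total hydrogens = 23.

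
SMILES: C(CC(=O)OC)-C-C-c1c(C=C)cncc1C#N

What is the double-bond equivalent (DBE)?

8

Molecular formula from the SMILES: C14H16N2O2.
DoU = (2C + 2 + N − H − X)/2 = (2·14 + 2 + 2 − 16 − 0)/2 = 16/2 = 8.
(Structurally: 1 ring(s) + 7 π bond(s) = 8.)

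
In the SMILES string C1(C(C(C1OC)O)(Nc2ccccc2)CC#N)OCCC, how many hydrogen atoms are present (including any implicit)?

Hydrogens are implicit in SMILES; fill each atom to its normal valence:
  5 × C (aromatic): 1 H each → 5
  3 × C: 2 H each → 6
  3 × C: 1 H each → 3
  2 × C: 3 H each → 6
  2 × C: no H
  2 × O: no H
  1 × C (aromatic): no H
  1 × N: 1 H
  1 × N: no H
  1 × O: 1 H
  Total hydrogens = 22.

22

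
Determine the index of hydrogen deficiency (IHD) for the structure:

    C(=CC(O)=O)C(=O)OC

Molecular formula from the SMILES: C5H6O4.
DoU = (2C + 2 + N − H − X)/2 = (2·5 + 2 + 0 − 6 − 0)/2 = 6/2 = 3.
(Structurally: 0 ring(s) + 3 π bond(s) = 3.)

3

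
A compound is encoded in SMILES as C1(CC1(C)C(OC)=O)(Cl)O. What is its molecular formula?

C6H9ClO3

Heavy atoms from the SMILES: 6 C, 1 Cl, 3 O.
Implicit hydrogens by atom environment:
  3 × C: no H
  2 × C: 3 H each → 6
  2 × O: no H
  1 × C: 2 H
  1 × Cl: no H
  1 × O: 1 H
  Total hydrogens = 9.
Molecular formula: C6H9ClO3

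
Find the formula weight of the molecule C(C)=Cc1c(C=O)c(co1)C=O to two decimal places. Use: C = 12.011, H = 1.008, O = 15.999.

Molecular formula: C9H8O3.
M = 9×12.011 + 8×1.008 + 3×15.999 = 164.16 g/mol.

164.16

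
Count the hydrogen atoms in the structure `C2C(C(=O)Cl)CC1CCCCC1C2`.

Hydrogens are implicit in SMILES; fill each atom to its normal valence:
  7 × C: 2 H each → 14
  3 × C: 1 H each → 3
  1 × C: no H
  1 × Cl: no H
  1 × O: no H
  Total hydrogens = 17.

17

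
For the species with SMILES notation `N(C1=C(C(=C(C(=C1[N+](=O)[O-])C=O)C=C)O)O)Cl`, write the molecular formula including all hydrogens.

C9H7ClN2O5

Heavy atoms from the SMILES: 9 C, 1 Cl, 2 N, 5 O.
Implicit hydrogens by atom environment:
  6 × C (aromatic): no H
  2 × C: 1 H each → 2
  2 × O: 1 H each → 2
  2 × O: no H
  1 × C: 2 H
  1 × Cl: no H
  1 × N: 1 H
  1 × N (charge +1): no H
  1 × O (charge -1): no H
  Total hydrogens = 7.
Molecular formula: C9H7ClN2O5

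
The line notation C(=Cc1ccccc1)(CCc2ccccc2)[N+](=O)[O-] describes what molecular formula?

C16H15NO2

Heavy atoms from the SMILES: 16 C, 1 N, 2 O.
Implicit hydrogens by atom environment:
  10 × C (aromatic): 1 H each → 10
  2 × C: 2 H each → 4
  2 × C (aromatic): no H
  1 × C: 1 H
  1 × C: no H
  1 × N (charge +1): no H
  1 × O: no H
  1 × O (charge -1): no H
  Total hydrogens = 15.
Molecular formula: C16H15NO2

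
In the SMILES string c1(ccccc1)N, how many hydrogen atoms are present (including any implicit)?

Hydrogens are implicit in SMILES; fill each atom to its normal valence:
  5 × C (aromatic): 1 H each → 5
  1 × C (aromatic): no H
  1 × N: 2 H
  Total hydrogens = 7.

7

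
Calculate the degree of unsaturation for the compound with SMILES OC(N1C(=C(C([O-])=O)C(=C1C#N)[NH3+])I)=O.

7

Molecular formula from the SMILES: C7H4IN3O4.
DoU = (2C + 2 + N − H − X)/2 = (2·7 + 2 + 3 − 4 − 1)/2 = 14/2 = 7.
(Structurally: 1 ring(s) + 6 π bond(s) = 7.)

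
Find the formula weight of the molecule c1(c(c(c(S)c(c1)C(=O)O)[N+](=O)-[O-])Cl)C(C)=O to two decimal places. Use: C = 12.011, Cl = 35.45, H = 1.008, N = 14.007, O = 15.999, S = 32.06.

275.66

Molecular formula: C9H6ClNO5S.
M = 9×12.011 + 1×35.45 + 6×1.008 + 1×14.007 + 5×15.999 + 1×32.06 = 275.66 g/mol.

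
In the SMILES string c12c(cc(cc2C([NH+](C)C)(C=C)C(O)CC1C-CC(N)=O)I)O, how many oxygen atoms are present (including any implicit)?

3

The symbol for oxygen appears 3 times in the SMILES.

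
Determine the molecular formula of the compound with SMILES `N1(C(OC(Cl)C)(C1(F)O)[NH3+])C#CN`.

C6H10ClFN3O2+

Heavy atoms from the SMILES: 6 C, 1 Cl, 1 F, 3 N, 2 O.
Implicit hydrogens by atom environment:
  4 × C: no H
  1 × C: 3 H
  1 × C: 1 H
  1 × Cl: no H
  1 × F: no H
  1 × N (charge +1): 3 H
  1 × N: 2 H
  1 × N: no H
  1 × O: 1 H
  1 × O: no H
  Total hydrogens = 10.
Net charge +1.
Molecular formula: C6H10ClFN3O2+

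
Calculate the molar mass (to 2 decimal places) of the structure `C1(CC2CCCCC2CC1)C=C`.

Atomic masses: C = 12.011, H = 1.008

164.29

Molecular formula: C12H20.
M = 12×12.011 + 20×1.008 = 164.29 g/mol.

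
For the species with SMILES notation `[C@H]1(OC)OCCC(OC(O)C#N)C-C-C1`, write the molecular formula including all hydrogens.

C10H17NO4

Heavy atoms from the SMILES: 10 C, 1 N, 4 O.
Implicit hydrogens by atom environment:
  5 × C: 2 H each → 10
  3 × C: 1 H each → 3
  3 × O: no H
  1 × C: 3 H
  1 × C: no H
  1 × N: no H
  1 × O: 1 H
  Total hydrogens = 17.
Molecular formula: C10H17NO4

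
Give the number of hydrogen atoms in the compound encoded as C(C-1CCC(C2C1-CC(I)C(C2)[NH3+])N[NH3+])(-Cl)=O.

Hydrogens are implicit in SMILES; fill each atom to its normal valence:
  6 × C: 1 H each → 6
  4 × C: 2 H each → 8
  2 × N (charge +1): 3 H each → 6
  1 × C: no H
  1 × Cl: no H
  1 × I: no H
  1 × N: 1 H
  1 × O: no H
  Total hydrogens = 21.

21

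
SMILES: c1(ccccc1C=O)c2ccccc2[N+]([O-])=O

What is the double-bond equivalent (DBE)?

Molecular formula from the SMILES: C13H9NO3.
DoU = (2C + 2 + N − H − X)/2 = (2·13 + 2 + 1 − 9 − 0)/2 = 20/2 = 10.
(Structurally: 2 ring(s) + 8 π bond(s) = 10.)

10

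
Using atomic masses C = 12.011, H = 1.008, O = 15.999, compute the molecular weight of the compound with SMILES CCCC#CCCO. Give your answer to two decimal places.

Molecular formula: C7H12O.
M = 7×12.011 + 12×1.008 + 1×15.999 = 112.17 g/mol.

112.17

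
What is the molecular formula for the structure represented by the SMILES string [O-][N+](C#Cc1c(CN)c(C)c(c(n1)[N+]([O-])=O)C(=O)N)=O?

Heavy atoms from the SMILES: 10 C, 5 N, 5 O.
Implicit hydrogens by atom environment:
  5 × C (aromatic): no H
  3 × C: no H
  3 × O: no H
  2 × N: 2 H each → 4
  2 × N (charge +1): no H
  2 × O (charge -1): no H
  1 × C: 3 H
  1 × C: 2 H
  1 × N (aromatic): no H
  Total hydrogens = 9.
Molecular formula: C10H9N5O5

C10H9N5O5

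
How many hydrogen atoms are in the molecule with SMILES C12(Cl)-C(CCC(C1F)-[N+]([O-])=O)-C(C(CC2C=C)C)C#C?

19

Hydrogens are implicit in SMILES; fill each atom to its normal valence:
  8 × C: 1 H each → 8
  4 × C: 2 H each → 8
  2 × C: no H
  1 × C: 3 H
  1 × Cl: no H
  1 × F: no H
  1 × N (charge +1): no H
  1 × O: no H
  1 × O (charge -1): no H
  Total hydrogens = 19.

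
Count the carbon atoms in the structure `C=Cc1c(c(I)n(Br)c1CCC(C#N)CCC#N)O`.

The symbol for carbon appears 13 times in the SMILES. Lowercase c denotes aromatic carbon and counts toward C.

13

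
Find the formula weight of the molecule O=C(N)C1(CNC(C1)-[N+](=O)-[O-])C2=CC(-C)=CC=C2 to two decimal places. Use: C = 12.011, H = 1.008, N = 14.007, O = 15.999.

249.27

Molecular formula: C12H15N3O3.
M = 12×12.011 + 15×1.008 + 3×14.007 + 3×15.999 = 249.27 g/mol.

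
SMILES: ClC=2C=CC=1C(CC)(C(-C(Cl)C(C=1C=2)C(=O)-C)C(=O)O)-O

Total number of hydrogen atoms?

Hydrogens are implicit in SMILES; fill each atom to its normal valence:
  3 × C (aromatic): 1 H each → 3
  3 × C: 1 H each → 3
  3 × C (aromatic): no H
  3 × C: no H
  2 × C: 3 H each → 6
  2 × Cl: no H
  2 × O: 1 H each → 2
  2 × O: no H
  1 × C: 2 H
  Total hydrogens = 16.

16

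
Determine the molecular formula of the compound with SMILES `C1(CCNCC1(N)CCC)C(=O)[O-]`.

C9H17N2O2-

Heavy atoms from the SMILES: 9 C, 2 N, 2 O.
Implicit hydrogens by atom environment:
  5 × C: 2 H each → 10
  2 × C: no H
  1 × C: 3 H
  1 × C: 1 H
  1 × N: 2 H
  1 × N: 1 H
  1 × O: no H
  1 × O (charge -1): no H
  Total hydrogens = 17.
Net charge -1.
Molecular formula: C9H17N2O2-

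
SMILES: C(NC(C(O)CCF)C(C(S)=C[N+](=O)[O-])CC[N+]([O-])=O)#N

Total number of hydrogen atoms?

Hydrogens are implicit in SMILES; fill each atom to its normal valence:
  4 × C: 2 H each → 8
  4 × C: 1 H each → 4
  2 × C: no H
  2 × N (charge +1): no H
  2 × O: no H
  2 × O (charge -1): no H
  1 × F: no H
  1 × N: 1 H
  1 × N: no H
  1 × O: 1 H
  1 × S: 1 H
  Total hydrogens = 15.

15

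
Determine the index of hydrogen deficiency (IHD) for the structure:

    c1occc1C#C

Molecular formula from the SMILES: C6H4O.
DoU = (2C + 2 + N − H − X)/2 = (2·6 + 2 + 0 − 4 − 0)/2 = 10/2 = 5.
(Structurally: 1 ring(s) + 4 π bond(s) = 5.)

5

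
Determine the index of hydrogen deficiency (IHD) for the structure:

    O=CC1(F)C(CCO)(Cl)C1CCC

Molecular formula from the SMILES: C9H14ClFO2.
DoU = (2C + 2 + N − H − X)/2 = (2·9 + 2 + 0 − 14 − 2)/2 = 4/2 = 2.
(Structurally: 1 ring(s) + 1 π bond(s) = 2.)

2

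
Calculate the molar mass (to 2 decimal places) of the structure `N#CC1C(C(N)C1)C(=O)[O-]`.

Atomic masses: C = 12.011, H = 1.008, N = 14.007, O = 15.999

Molecular formula: C6H7N2O2-.
M = 6×12.011 + 7×1.008 + 2×14.007 + 2×15.999 = 139.13 g/mol.

139.13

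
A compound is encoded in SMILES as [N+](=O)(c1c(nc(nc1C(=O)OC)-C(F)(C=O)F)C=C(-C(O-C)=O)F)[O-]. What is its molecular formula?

C12H8F3N3O7

Heavy atoms from the SMILES: 12 C, 3 F, 3 N, 7 O.
Implicit hydrogens by atom environment:
  6 × O: no H
  4 × C (aromatic): no H
  4 × C: no H
  3 × F: no H
  2 × C: 3 H each → 6
  2 × C: 1 H each → 2
  2 × N (aromatic): no H
  1 × N (charge +1): no H
  1 × O (charge -1): no H
  Total hydrogens = 8.
Molecular formula: C12H8F3N3O7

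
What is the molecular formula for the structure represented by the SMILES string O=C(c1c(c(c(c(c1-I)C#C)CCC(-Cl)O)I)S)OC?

C13H11ClI2O3S

Heavy atoms from the SMILES: 13 C, 1 Cl, 2 I, 3 O, 1 S.
Implicit hydrogens by atom environment:
  6 × C (aromatic): no H
  2 × C: 2 H each → 4
  2 × C: 1 H each → 2
  2 × C: no H
  2 × I: no H
  2 × O: no H
  1 × C: 3 H
  1 × Cl: no H
  1 × O: 1 H
  1 × S: 1 H
  Total hydrogens = 11.
Molecular formula: C13H11ClI2O3S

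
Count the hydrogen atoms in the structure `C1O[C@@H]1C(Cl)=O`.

3

Hydrogens are implicit in SMILES; fill each atom to its normal valence:
  2 × O: no H
  1 × C: 2 H
  1 × C: 1 H
  1 × C: no H
  1 × Cl: no H
  Total hydrogens = 3.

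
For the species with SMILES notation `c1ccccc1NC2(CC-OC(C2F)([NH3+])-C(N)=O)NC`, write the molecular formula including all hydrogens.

Heavy atoms from the SMILES: 13 C, 1 F, 4 N, 2 O.
Implicit hydrogens by atom environment:
  5 × C (aromatic): 1 H each → 5
  3 × C: no H
  2 × C: 2 H each → 4
  2 × N: 1 H each → 2
  2 × O: no H
  1 × C: 3 H
  1 × C: 1 H
  1 × C (aromatic): no H
  1 × F: no H
  1 × N (charge +1): 3 H
  1 × N: 2 H
  Total hydrogens = 20.
Net charge +1.
Molecular formula: C13H20FN4O2+

C13H20FN4O2+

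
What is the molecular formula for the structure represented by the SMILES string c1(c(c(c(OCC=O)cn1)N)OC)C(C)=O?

Heavy atoms from the SMILES: 10 C, 2 N, 4 O.
Implicit hydrogens by atom environment:
  4 × C (aromatic): no H
  4 × O: no H
  2 × C: 3 H each → 6
  1 × C: 2 H
  1 × C (aromatic): 1 H
  1 × C: 1 H
  1 × C: no H
  1 × N: 2 H
  1 × N (aromatic): no H
  Total hydrogens = 12.
Molecular formula: C10H12N2O4

C10H12N2O4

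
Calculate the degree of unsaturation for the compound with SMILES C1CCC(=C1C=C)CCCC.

Molecular formula from the SMILES: C11H18.
DoU = (2C + 2 + N − H − X)/2 = (2·11 + 2 + 0 − 18 − 0)/2 = 6/2 = 3.
(Structurally: 1 ring(s) + 2 π bond(s) = 3.)

3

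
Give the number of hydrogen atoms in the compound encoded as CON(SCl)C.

6

Hydrogens are implicit in SMILES; fill each atom to its normal valence:
  2 × C: 3 H each → 6
  1 × Cl: no H
  1 × N: no H
  1 × O: no H
  1 × S: no H
  Total hydrogens = 6.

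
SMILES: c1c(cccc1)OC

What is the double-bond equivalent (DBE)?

Molecular formula from the SMILES: C7H8O.
DoU = (2C + 2 + N − H − X)/2 = (2·7 + 2 + 0 − 8 − 0)/2 = 8/2 = 4.
(Structurally: 1 ring(s) + 3 π bond(s) = 4.)

4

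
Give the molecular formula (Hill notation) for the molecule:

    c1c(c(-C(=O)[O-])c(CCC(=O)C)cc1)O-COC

C13H15O5-

Heavy atoms from the SMILES: 13 C, 5 O.
Implicit hydrogens by atom environment:
  4 × O: no H
  3 × C: 2 H each → 6
  3 × C (aromatic): 1 H each → 3
  3 × C (aromatic): no H
  2 × C: 3 H each → 6
  2 × C: no H
  1 × O (charge -1): no H
  Total hydrogens = 15.
Net charge -1.
Molecular formula: C13H15O5-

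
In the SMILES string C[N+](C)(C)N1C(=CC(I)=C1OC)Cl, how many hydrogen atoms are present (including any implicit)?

Hydrogens are implicit in SMILES; fill each atom to its normal valence:
  4 × C: 3 H each → 12
  3 × C (aromatic): no H
  1 × C (aromatic): 1 H
  1 × Cl: no H
  1 × I: no H
  1 × N (aromatic): no H
  1 × N (charge +1): no H
  1 × O: no H
  Total hydrogens = 13.

13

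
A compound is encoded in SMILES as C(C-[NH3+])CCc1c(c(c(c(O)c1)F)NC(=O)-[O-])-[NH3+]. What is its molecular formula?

C11H17FN3O3+

Heavy atoms from the SMILES: 11 C, 1 F, 3 N, 3 O.
Implicit hydrogens by atom environment:
  5 × C (aromatic): no H
  4 × C: 2 H each → 8
  2 × N (charge +1): 3 H each → 6
  1 × C (aromatic): 1 H
  1 × C: no H
  1 × F: no H
  1 × N: 1 H
  1 × O: 1 H
  1 × O: no H
  1 × O (charge -1): no H
  Total hydrogens = 17.
Net charge +1.
Molecular formula: C11H17FN3O3+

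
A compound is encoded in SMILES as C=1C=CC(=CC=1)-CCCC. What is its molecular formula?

C10H14

Heavy atoms from the SMILES: 10 C.
Implicit hydrogens by atom environment:
  5 × C (aromatic): 1 H each → 5
  3 × C: 2 H each → 6
  1 × C: 3 H
  1 × C (aromatic): no H
  Total hydrogens = 14.
Molecular formula: C10H14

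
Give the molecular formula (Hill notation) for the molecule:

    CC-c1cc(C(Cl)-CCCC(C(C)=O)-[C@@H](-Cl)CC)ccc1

Heavy atoms from the SMILES: 18 C, 2 Cl, 1 O.
Implicit hydrogens by atom environment:
  5 × C: 2 H each → 10
  4 × C (aromatic): 1 H each → 4
  3 × C: 3 H each → 9
  3 × C: 1 H each → 3
  2 × C (aromatic): no H
  2 × Cl: no H
  1 × C: no H
  1 × O: no H
  Total hydrogens = 26.
Molecular formula: C18H26Cl2O

C18H26Cl2O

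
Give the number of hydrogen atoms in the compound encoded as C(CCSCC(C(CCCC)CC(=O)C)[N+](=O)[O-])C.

Hydrogens are implicit in SMILES; fill each atom to its normal valence:
  8 × C: 2 H each → 16
  3 × C: 3 H each → 9
  2 × C: 1 H each → 2
  2 × O: no H
  1 × C: no H
  1 × N (charge +1): no H
  1 × O (charge -1): no H
  1 × S: no H
  Total hydrogens = 27.

27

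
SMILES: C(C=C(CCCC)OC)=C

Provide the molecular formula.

C9H16O

Heavy atoms from the SMILES: 9 C, 1 O.
Implicit hydrogens by atom environment:
  4 × C: 2 H each → 8
  2 × C: 3 H each → 6
  2 × C: 1 H each → 2
  1 × C: no H
  1 × O: no H
  Total hydrogens = 16.
Molecular formula: C9H16O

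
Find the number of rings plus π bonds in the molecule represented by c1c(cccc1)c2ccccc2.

8

Molecular formula from the SMILES: C12H10.
DoU = (2C + 2 + N − H − X)/2 = (2·12 + 2 + 0 − 10 − 0)/2 = 16/2 = 8.
(Structurally: 2 ring(s) + 6 π bond(s) = 8.)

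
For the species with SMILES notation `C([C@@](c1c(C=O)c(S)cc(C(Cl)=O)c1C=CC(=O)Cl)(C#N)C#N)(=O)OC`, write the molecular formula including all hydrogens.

Heavy atoms from the SMILES: 16 C, 2 Cl, 2 N, 5 O, 1 S.
Implicit hydrogens by atom environment:
  6 × C: no H
  5 × C (aromatic): no H
  5 × O: no H
  3 × C: 1 H each → 3
  2 × Cl: no H
  2 × N: no H
  1 × C: 3 H
  1 × C (aromatic): 1 H
  1 × S: 1 H
  Total hydrogens = 8.
Molecular formula: C16H8Cl2N2O5S

C16H8Cl2N2O5S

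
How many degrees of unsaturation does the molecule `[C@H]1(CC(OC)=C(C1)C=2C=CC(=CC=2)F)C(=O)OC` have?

Molecular formula from the SMILES: C14H15FO3.
DoU = (2C + 2 + N − H − X)/2 = (2·14 + 2 + 0 − 15 − 1)/2 = 14/2 = 7.
(Structurally: 2 ring(s) + 5 π bond(s) = 7.)

7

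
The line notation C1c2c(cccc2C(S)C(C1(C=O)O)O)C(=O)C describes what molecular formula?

C13H14O4S

Heavy atoms from the SMILES: 13 C, 4 O, 1 S.
Implicit hydrogens by atom environment:
  3 × C (aromatic): 1 H each → 3
  3 × C: 1 H each → 3
  3 × C (aromatic): no H
  2 × C: no H
  2 × O: 1 H each → 2
  2 × O: no H
  1 × C: 3 H
  1 × C: 2 H
  1 × S: 1 H
  Total hydrogens = 14.
Molecular formula: C13H14O4S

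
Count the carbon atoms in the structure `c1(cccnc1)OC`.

The symbol for carbon appears 6 times in the SMILES. Lowercase c denotes aromatic carbon and counts toward C.

6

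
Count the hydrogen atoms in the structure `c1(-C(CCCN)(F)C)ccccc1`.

16

Hydrogens are implicit in SMILES; fill each atom to its normal valence:
  5 × C (aromatic): 1 H each → 5
  3 × C: 2 H each → 6
  1 × C: 3 H
  1 × C: no H
  1 × C (aromatic): no H
  1 × F: no H
  1 × N: 2 H
  Total hydrogens = 16.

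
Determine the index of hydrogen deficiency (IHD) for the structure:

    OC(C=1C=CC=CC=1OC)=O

5

Molecular formula from the SMILES: C8H8O3.
DoU = (2C + 2 + N − H − X)/2 = (2·8 + 2 + 0 − 8 − 0)/2 = 10/2 = 5.
(Structurally: 1 ring(s) + 4 π bond(s) = 5.)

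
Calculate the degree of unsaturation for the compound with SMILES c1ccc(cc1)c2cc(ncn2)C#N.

Molecular formula from the SMILES: C11H7N3.
DoU = (2C + 2 + N − H − X)/2 = (2·11 + 2 + 3 − 7 − 0)/2 = 20/2 = 10.
(Structurally: 2 ring(s) + 8 π bond(s) = 10.)

10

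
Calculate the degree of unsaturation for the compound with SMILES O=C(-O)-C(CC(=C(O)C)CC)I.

Molecular formula from the SMILES: C8H13IO3.
DoU = (2C + 2 + N − H − X)/2 = (2·8 + 2 + 0 − 13 − 1)/2 = 4/2 = 2.
(Structurally: 0 ring(s) + 2 π bond(s) = 2.)

2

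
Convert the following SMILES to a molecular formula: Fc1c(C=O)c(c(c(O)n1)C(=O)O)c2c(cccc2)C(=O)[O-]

C14H7FNO6-

Heavy atoms from the SMILES: 14 C, 1 F, 1 N, 6 O.
Implicit hydrogens by atom environment:
  7 × C (aromatic): no H
  4 × C (aromatic): 1 H each → 4
  3 × O: no H
  2 × C: no H
  2 × O: 1 H each → 2
  1 × C: 1 H
  1 × F: no H
  1 × N (aromatic): no H
  1 × O (charge -1): no H
  Total hydrogens = 7.
Net charge -1.
Molecular formula: C14H7FNO6-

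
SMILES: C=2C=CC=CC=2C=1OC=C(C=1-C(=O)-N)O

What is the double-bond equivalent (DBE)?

Molecular formula from the SMILES: C11H9NO3.
DoU = (2C + 2 + N − H − X)/2 = (2·11 + 2 + 1 − 9 − 0)/2 = 16/2 = 8.
(Structurally: 2 ring(s) + 6 π bond(s) = 8.)

8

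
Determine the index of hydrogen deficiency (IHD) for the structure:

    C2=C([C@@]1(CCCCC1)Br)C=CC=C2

5

Molecular formula from the SMILES: C12H15Br.
DoU = (2C + 2 + N − H − X)/2 = (2·12 + 2 + 0 − 15 − 1)/2 = 10/2 = 5.
(Structurally: 2 ring(s) + 3 π bond(s) = 5.)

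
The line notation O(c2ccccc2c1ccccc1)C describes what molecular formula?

C13H12O

Heavy atoms from the SMILES: 13 C, 1 O.
Implicit hydrogens by atom environment:
  9 × C (aromatic): 1 H each → 9
  3 × C (aromatic): no H
  1 × C: 3 H
  1 × O: no H
  Total hydrogens = 12.
Molecular formula: C13H12O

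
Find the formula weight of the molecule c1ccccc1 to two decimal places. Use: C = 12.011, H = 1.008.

78.11

Molecular formula: C6H6.
M = 6×12.011 + 6×1.008 = 78.11 g/mol.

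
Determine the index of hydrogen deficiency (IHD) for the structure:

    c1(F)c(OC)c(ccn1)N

Molecular formula from the SMILES: C6H7FN2O.
DoU = (2C + 2 + N − H − X)/2 = (2·6 + 2 + 2 − 7 − 1)/2 = 8/2 = 4.
(Structurally: 1 ring(s) + 3 π bond(s) = 4.)

4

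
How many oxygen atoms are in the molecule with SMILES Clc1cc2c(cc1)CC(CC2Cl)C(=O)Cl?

1

The symbol for oxygen appears 1 time in the SMILES.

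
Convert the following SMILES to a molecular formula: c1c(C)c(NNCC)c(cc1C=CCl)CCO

C13H19ClN2O

Heavy atoms from the SMILES: 13 C, 1 Cl, 2 N, 1 O.
Implicit hydrogens by atom environment:
  4 × C (aromatic): no H
  3 × C: 2 H each → 6
  2 × C: 3 H each → 6
  2 × C (aromatic): 1 H each → 2
  2 × C: 1 H each → 2
  2 × N: 1 H each → 2
  1 × Cl: no H
  1 × O: 1 H
  Total hydrogens = 19.
Molecular formula: C13H19ClN2O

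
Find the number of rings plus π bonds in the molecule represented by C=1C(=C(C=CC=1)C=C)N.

5

Molecular formula from the SMILES: C8H9N.
DoU = (2C + 2 + N − H − X)/2 = (2·8 + 2 + 1 − 9 − 0)/2 = 10/2 = 5.
(Structurally: 1 ring(s) + 4 π bond(s) = 5.)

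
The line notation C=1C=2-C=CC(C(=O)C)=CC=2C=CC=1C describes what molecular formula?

Heavy atoms from the SMILES: 13 C, 1 O.
Implicit hydrogens by atom environment:
  6 × C (aromatic): 1 H each → 6
  4 × C (aromatic): no H
  2 × C: 3 H each → 6
  1 × C: no H
  1 × O: no H
  Total hydrogens = 12.
Molecular formula: C13H12O

C13H12O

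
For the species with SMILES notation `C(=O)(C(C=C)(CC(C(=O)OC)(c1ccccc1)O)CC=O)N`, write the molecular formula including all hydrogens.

C16H19NO5

Heavy atoms from the SMILES: 16 C, 1 N, 5 O.
Implicit hydrogens by atom environment:
  5 × C (aromatic): 1 H each → 5
  4 × C: no H
  4 × O: no H
  3 × C: 2 H each → 6
  2 × C: 1 H each → 2
  1 × C: 3 H
  1 × C (aromatic): no H
  1 × N: 2 H
  1 × O: 1 H
  Total hydrogens = 19.
Molecular formula: C16H19NO5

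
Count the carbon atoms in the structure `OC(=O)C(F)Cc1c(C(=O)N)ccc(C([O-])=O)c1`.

11

The symbol for carbon appears 11 times in the SMILES. Lowercase c denotes aromatic carbon and counts toward C.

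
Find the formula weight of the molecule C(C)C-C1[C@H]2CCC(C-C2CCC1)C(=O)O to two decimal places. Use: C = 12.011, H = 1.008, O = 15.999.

224.34

Molecular formula: C14H24O2.
M = 14×12.011 + 24×1.008 + 2×15.999 = 224.34 g/mol.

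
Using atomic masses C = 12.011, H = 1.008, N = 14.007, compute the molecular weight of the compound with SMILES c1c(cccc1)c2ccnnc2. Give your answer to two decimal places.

156.19

Molecular formula: C10H8N2.
M = 10×12.011 + 8×1.008 + 2×14.007 = 156.19 g/mol.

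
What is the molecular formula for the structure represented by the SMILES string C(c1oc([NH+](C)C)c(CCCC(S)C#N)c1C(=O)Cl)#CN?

C14H17ClN3O2S+

Heavy atoms from the SMILES: 14 C, 1 Cl, 3 N, 2 O, 1 S.
Implicit hydrogens by atom environment:
  4 × C (aromatic): no H
  4 × C: no H
  3 × C: 2 H each → 6
  2 × C: 3 H each → 6
  1 × C: 1 H
  1 × Cl: no H
  1 × N: 2 H
  1 × N (charge +1): 1 H
  1 × N: no H
  1 × O (aromatic): no H
  1 × O: no H
  1 × S: 1 H
  Total hydrogens = 17.
Net charge +1.
Molecular formula: C14H17ClN3O2S+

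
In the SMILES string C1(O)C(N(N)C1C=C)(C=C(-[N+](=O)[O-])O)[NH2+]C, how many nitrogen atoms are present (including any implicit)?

The symbol for nitrogen appears 4 times in the SMILES.

4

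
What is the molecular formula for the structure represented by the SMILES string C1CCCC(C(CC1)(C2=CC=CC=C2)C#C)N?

C16H21N

Heavy atoms from the SMILES: 16 C, 1 N.
Implicit hydrogens by atom environment:
  6 × C: 2 H each → 12
  5 × C (aromatic): 1 H each → 5
  2 × C: 1 H each → 2
  2 × C: no H
  1 × C (aromatic): no H
  1 × N: 2 H
  Total hydrogens = 21.
Molecular formula: C16H21N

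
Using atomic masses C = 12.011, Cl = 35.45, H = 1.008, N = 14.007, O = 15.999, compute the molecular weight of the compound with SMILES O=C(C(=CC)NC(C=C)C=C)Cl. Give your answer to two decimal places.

Molecular formula: C9H12ClNO.
M = 9×12.011 + 1×35.45 + 12×1.008 + 1×14.007 + 1×15.999 = 185.65 g/mol.

185.65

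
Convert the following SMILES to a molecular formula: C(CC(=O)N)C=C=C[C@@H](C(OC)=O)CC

C11H17NO3

Heavy atoms from the SMILES: 11 C, 1 N, 3 O.
Implicit hydrogens by atom environment:
  3 × C: 2 H each → 6
  3 × C: 1 H each → 3
  3 × C: no H
  3 × O: no H
  2 × C: 3 H each → 6
  1 × N: 2 H
  Total hydrogens = 17.
Molecular formula: C11H17NO3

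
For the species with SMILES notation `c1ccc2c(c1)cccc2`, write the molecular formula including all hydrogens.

Heavy atoms from the SMILES: 10 C.
Implicit hydrogens by atom environment:
  8 × C (aromatic): 1 H each → 8
  2 × C (aromatic): no H
  Total hydrogens = 8.
Molecular formula: C10H8

C10H8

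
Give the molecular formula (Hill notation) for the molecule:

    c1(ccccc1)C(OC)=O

Heavy atoms from the SMILES: 8 C, 2 O.
Implicit hydrogens by atom environment:
  5 × C (aromatic): 1 H each → 5
  2 × O: no H
  1 × C: 3 H
  1 × C (aromatic): no H
  1 × C: no H
  Total hydrogens = 8.
Molecular formula: C8H8O2

C8H8O2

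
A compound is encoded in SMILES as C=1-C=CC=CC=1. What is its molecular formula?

C6H6

Heavy atoms from the SMILES: 6 C.
Implicit hydrogens by atom environment:
  6 × C (aromatic): 1 H each → 6
  Total hydrogens = 6.
Molecular formula: C6H6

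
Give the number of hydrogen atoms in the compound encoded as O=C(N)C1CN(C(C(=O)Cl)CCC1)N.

14

Hydrogens are implicit in SMILES; fill each atom to its normal valence:
  4 × C: 2 H each → 8
  2 × C: 1 H each → 2
  2 × C: no H
  2 × N: 2 H each → 4
  2 × O: no H
  1 × Cl: no H
  1 × N: no H
  Total hydrogens = 14.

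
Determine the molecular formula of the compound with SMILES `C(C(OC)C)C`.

C5H12O

Heavy atoms from the SMILES: 5 C, 1 O.
Implicit hydrogens by atom environment:
  3 × C: 3 H each → 9
  1 × C: 2 H
  1 × C: 1 H
  1 × O: no H
  Total hydrogens = 12.
Molecular formula: C5H12O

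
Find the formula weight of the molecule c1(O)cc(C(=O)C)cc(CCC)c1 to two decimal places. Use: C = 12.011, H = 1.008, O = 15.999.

Molecular formula: C11H14O2.
M = 11×12.011 + 14×1.008 + 2×15.999 = 178.23 g/mol.

178.23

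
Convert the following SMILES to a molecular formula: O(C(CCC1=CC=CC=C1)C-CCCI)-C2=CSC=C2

C17H21IOS

Heavy atoms from the SMILES: 17 C, 1 I, 1 O, 1 S.
Implicit hydrogens by atom environment:
  8 × C (aromatic): 1 H each → 8
  6 × C: 2 H each → 12
  2 × C (aromatic): no H
  1 × C: 1 H
  1 × I: no H
  1 × O: no H
  1 × S (aromatic): no H
  Total hydrogens = 21.
Molecular formula: C17H21IOS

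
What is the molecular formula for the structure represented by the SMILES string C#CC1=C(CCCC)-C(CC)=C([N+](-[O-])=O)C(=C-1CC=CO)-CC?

Heavy atoms from the SMILES: 19 C, 1 N, 3 O.
Implicit hydrogens by atom environment:
  6 × C: 2 H each → 12
  6 × C (aromatic): no H
  3 × C: 3 H each → 9
  3 × C: 1 H each → 3
  1 × C: no H
  1 × N (charge +1): no H
  1 × O: 1 H
  1 × O: no H
  1 × O (charge -1): no H
  Total hydrogens = 25.
Molecular formula: C19H25NO3

C19H25NO3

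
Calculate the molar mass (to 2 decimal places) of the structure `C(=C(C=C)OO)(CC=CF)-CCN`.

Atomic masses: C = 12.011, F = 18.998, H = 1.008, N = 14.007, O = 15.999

187.21

Molecular formula: C9H14FNO2.
M = 9×12.011 + 1×18.998 + 14×1.008 + 1×14.007 + 2×15.999 = 187.21 g/mol.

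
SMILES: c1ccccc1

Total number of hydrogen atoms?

Hydrogens are implicit in SMILES; fill each atom to its normal valence:
  6 × C (aromatic): 1 H each → 6
  Total hydrogens = 6.

6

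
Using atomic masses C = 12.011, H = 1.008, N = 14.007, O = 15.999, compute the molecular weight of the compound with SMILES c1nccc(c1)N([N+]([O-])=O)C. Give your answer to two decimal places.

Molecular formula: C6H7N3O2.
M = 6×12.011 + 7×1.008 + 3×14.007 + 2×15.999 = 153.14 g/mol.

153.14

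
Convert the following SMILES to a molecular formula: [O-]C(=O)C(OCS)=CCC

Heavy atoms from the SMILES: 6 C, 3 O, 1 S.
Implicit hydrogens by atom environment:
  2 × C: 2 H each → 4
  2 × C: no H
  2 × O: no H
  1 × C: 3 H
  1 × C: 1 H
  1 × O (charge -1): no H
  1 × S: 1 H
  Total hydrogens = 9.
Net charge -1.
Molecular formula: C6H9O3S-

C6H9O3S-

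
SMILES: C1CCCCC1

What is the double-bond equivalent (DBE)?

Molecular formula from the SMILES: C6H12.
DoU = (2C + 2 + N − H − X)/2 = (2·6 + 2 + 0 − 12 − 0)/2 = 2/2 = 1.
(Structurally: 1 ring(s) + 0 π bond(s) = 1.)

1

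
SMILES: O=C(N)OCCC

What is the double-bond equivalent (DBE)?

1

Molecular formula from the SMILES: C4H9NO2.
DoU = (2C + 2 + N − H − X)/2 = (2·4 + 2 + 1 − 9 − 0)/2 = 2/2 = 1.
(Structurally: 0 ring(s) + 1 π bond(s) = 1.)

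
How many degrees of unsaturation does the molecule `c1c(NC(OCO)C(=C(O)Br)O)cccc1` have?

5

Molecular formula from the SMILES: C10H12BrNO4.
DoU = (2C + 2 + N − H − X)/2 = (2·10 + 2 + 1 − 12 − 1)/2 = 10/2 = 5.
(Structurally: 1 ring(s) + 4 π bond(s) = 5.)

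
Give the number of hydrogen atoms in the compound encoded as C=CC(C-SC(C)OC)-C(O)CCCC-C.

26

Hydrogens are implicit in SMILES; fill each atom to its normal valence:
  6 × C: 2 H each → 12
  4 × C: 1 H each → 4
  3 × C: 3 H each → 9
  1 × O: 1 H
  1 × O: no H
  1 × S: no H
  Total hydrogens = 26.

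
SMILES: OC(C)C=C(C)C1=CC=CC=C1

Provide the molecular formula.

C11H14O

Heavy atoms from the SMILES: 11 C, 1 O.
Implicit hydrogens by atom environment:
  5 × C (aromatic): 1 H each → 5
  2 × C: 3 H each → 6
  2 × C: 1 H each → 2
  1 × C: no H
  1 × C (aromatic): no H
  1 × O: 1 H
  Total hydrogens = 14.
Molecular formula: C11H14O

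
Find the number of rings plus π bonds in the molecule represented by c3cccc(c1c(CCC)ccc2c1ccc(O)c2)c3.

Molecular formula from the SMILES: C19H18O.
DoU = (2C + 2 + N − H − X)/2 = (2·19 + 2 + 0 − 18 − 0)/2 = 22/2 = 11.
(Structurally: 3 ring(s) + 8 π bond(s) = 11.)

11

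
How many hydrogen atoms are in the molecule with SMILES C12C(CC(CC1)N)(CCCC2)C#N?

Hydrogens are implicit in SMILES; fill each atom to its normal valence:
  7 × C: 2 H each → 14
  2 × C: 1 H each → 2
  2 × C: no H
  1 × N: 2 H
  1 × N: no H
  Total hydrogens = 18.

18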